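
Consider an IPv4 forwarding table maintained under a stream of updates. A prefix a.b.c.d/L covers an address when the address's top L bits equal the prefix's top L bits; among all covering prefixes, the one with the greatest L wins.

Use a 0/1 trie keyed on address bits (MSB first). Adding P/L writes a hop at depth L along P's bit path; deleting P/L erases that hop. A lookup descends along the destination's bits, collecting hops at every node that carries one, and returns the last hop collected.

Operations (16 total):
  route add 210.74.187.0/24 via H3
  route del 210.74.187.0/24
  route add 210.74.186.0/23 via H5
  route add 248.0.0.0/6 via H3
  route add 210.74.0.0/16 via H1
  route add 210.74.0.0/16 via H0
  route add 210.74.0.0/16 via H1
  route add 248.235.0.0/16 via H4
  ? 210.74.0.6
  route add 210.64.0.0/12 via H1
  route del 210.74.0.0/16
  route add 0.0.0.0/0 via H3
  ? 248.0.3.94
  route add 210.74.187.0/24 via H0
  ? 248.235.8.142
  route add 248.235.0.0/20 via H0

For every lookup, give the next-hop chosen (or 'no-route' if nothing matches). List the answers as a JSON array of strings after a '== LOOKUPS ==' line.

Apply in order:
  + 210.74.187.0/24 (H3) depth=24
  del 210.74.187.0/24 (clear depth 24)
  + 210.74.186.0/23 (H5) depth=23
  + 248.0.0.0/6 (H3) depth=6
  + 210.74.0.0/16 (H1) depth=16
  + 210.74.0.0/16 (H0) depth=16
  + 210.74.0.0/16 (H1) depth=16
  + 248.235.0.0/16 (H4) depth=16
  lookup 210.74.0.6: bits 1101001001001010 walk d0:-→d1:-→d2:-→d3:-→d4:-→d5:-→d6:-→d7:-→d8:-→d9:-→d10:-→d11:-→d12:-→d13:-→d14:-→d15:-→d16:H1 -> H1
  + 210.64.0.0/12 (H1) depth=12
  del 210.74.0.0/16 (clear depth 16)
  + 0.0.0.0/0 (H3) depth=0
  lookup 248.0.3.94: bits 11111000 walk d0:H3→d1:-→d2:-→d3:-→d4:-→d5:-→d6:H3→d7:-→d8:- -> H3
  + 210.74.187.0/24 (H0) depth=24
  lookup 248.235.8.142: bits 1111100011101011 walk d0:H3→d1:-→d2:-→d3:-→d4:-→d5:-→d6:H3→d7:-→d8:-→d9:-→d10:-→d11:-→d12:-→d13:-→d14:-→d15:-→d16:H4 -> H4
  + 248.235.0.0/20 (H0) depth=20

== LOOKUPS ==
["H1","H3","H4"]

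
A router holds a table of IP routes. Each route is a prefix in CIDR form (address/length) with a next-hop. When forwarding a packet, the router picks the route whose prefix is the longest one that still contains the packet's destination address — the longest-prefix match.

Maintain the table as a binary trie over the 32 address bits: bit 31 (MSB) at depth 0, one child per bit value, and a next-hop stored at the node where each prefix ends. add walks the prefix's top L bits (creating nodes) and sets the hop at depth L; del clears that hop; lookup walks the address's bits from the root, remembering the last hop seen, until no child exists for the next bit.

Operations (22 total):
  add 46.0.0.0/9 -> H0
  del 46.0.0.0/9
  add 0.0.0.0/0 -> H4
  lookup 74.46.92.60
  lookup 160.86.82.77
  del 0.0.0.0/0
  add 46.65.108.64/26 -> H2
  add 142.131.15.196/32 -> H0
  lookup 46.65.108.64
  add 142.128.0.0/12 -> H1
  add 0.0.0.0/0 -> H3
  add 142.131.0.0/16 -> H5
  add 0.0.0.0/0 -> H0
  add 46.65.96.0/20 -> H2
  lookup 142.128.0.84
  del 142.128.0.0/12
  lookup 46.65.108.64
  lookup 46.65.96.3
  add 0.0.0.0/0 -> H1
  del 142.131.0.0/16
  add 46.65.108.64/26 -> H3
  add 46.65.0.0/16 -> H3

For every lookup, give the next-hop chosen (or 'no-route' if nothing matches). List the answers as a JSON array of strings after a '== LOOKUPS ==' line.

Trace:
  add 46.0.0.0/9 -> H0 at depth 9
  del 46.0.0.0/9 (clear depth 9)
  add 0.0.0.0/0 -> H4 at depth 0
  ? 74.46.92.60  path d0:H4→d1:-  best=H4
  ? 160.86.82.77  path d0:H4  best=H4
  del 0.0.0.0/0 (clear depth 0)
  add 46.65.108.64/26 -> H2 at depth 26
  add 142.131.15.196/32 -> H0 at depth 32
  ? 46.65.108.64  path d0:-→d1:-→d2:-→d3:-→d4:-→d5:-→d6:-→d7:-→d8:-→d9:-→d10:-→d11:-→d12:-→d13:-→d14:-→d15:-→d16:-→d17:-→d18:-→d19:-→d20:-→d21:-→d22:-→d23:-→d24:-→d25:-→d26:H2  best=H2
  add 142.128.0.0/12 -> H1 at depth 12
  add 0.0.0.0/0 -> H3 at depth 0
  add 142.131.0.0/16 -> H5 at depth 16
  add 0.0.0.0/0 -> H0 at depth 0
  add 46.65.96.0/20 -> H2 at depth 20
  ? 142.128.0.84  path d0:H0→d1:-→d2:-→d3:-→d4:-→d5:-→d6:-→d7:-→d8:-→d9:-→d10:-→d11:-→d12:H1→d13:-→d14:-  best=H1
  del 142.128.0.0/12 (clear depth 12)
  ? 46.65.108.64  path d0:H0→d1:-→d2:-→d3:-→d4:-→d5:-→d6:-→d7:-→d8:-→d9:-→d10:-→d11:-→d12:-→d13:-→d14:-→d15:-→d16:-→d17:-→d18:-→d19:-→d20:H2→d21:-→d22:-→d23:-→d24:-→d25:-→d26:H2  best=H2
  ? 46.65.96.3  path d0:H0→d1:-→d2:-→d3:-→d4:-→d5:-→d6:-→d7:-→d8:-→d9:-→d10:-→d11:-→d12:-→d13:-→d14:-→d15:-→d16:-→d17:-→d18:-→d19:-→d20:H2  best=H2
  add 0.0.0.0/0 -> H1 at depth 0
  del 142.131.0.0/16 (clear depth 16)
  add 46.65.108.64/26 -> H3 at depth 26
  add 46.65.0.0/16 -> H3 at depth 16

== LOOKUPS ==
["H4","H4","H2","H1","H2","H2"]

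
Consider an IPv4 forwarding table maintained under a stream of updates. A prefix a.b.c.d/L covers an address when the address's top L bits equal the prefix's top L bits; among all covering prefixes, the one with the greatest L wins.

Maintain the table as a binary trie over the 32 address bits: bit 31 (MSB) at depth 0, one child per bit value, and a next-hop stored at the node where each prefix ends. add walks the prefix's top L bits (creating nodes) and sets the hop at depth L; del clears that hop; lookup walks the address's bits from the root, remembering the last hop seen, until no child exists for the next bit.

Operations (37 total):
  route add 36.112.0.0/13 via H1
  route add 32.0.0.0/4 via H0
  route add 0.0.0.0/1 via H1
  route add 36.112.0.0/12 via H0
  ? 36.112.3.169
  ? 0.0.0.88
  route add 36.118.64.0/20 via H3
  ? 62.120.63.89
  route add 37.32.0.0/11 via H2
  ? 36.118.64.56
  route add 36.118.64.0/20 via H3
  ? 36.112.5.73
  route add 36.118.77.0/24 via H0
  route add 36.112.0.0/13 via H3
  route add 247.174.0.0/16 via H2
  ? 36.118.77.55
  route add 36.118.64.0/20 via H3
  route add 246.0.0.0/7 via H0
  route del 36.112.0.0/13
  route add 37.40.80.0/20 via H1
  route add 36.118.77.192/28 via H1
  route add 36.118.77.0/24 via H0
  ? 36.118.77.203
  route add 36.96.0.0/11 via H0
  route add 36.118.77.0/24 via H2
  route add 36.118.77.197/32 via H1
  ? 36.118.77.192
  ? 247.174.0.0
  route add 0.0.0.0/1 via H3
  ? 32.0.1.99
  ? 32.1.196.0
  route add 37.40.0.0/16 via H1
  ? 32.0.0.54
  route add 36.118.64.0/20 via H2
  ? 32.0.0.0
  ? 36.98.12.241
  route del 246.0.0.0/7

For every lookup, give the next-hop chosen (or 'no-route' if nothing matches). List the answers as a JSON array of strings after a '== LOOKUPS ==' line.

Process each operation:
  + 36.112.0.0/13 (H1) depth=13
  + 32.0.0.0/4 (H0) depth=4
  + 0.0.0.0/1 (H1) depth=1
  + 36.112.0.0/12 (H0) depth=12
  ? 36.112.3.169  path d0:-→d1:H1→d2:-→d3:-→d4:H0→d5:-→d6:-→d7:-→d8:-→d9:-→d10:-→d11:-→d12:H0→d13:H1  best=H1
  ? 0.0.0.88  path d0:-→d1:H1→d2:-  best=H1
  + 36.118.64.0/20 (H3) depth=20
  ? 62.120.63.89  path d0:-→d1:H1→d2:-→d3:-  best=H1
  + 37.32.0.0/11 (H2) depth=11
  ? 36.118.64.56  path d0:-→d1:H1→d2:-→d3:-→d4:H0→d5:-→d6:-→d7:-→d8:-→d9:-→d10:-→d11:-→d12:H0→d13:H1→d14:-→d15:-→d16:-→d17:-→d18:-→d19:-→d20:H3  best=H3
  + 36.118.64.0/20 (H3) depth=20
  ? 36.112.5.73  path d0:-→d1:H1→d2:-→d3:-→d4:H0→d5:-→d6:-→d7:-→d8:-→d9:-→d10:-→d11:-→d12:H0→d13:H1  best=H1
  + 36.118.77.0/24 (H0) depth=24
  + 36.112.0.0/13 (H3) depth=13
  + 247.174.0.0/16 (H2) depth=16
  ? 36.118.77.55  path d0:-→d1:H1→d2:-→d3:-→d4:H0→d5:-→d6:-→d7:-→d8:-→d9:-→d10:-→d11:-→d12:H0→d13:H3→d14:-→d15:-→d16:-→d17:-→d18:-→d19:-→d20:H3→d21:-→d22:-→d23:-→d24:H0  best=H0
  + 36.118.64.0/20 (H3) depth=20
  + 246.0.0.0/7 (H0) depth=7
  - 36.112.0.0/13 clear@13
  + 37.40.80.0/20 (H1) depth=20
  + 36.118.77.192/28 (H1) depth=28
  + 36.118.77.0/24 (H0) depth=24
  ? 36.118.77.203  path d0:-→d1:H1→d2:-→d3:-→d4:H0→d5:-→d6:-→d7:-→d8:-→d9:-→d10:-→d11:-→d12:H0→d13:-→d14:-→d15:-→d16:-→d17:-→d18:-→d19:-→d20:H3→d21:-→d22:-→d23:-→d24:H0→d25:-→d26:-→d27:-→d28:H1  best=H1
  + 36.96.0.0/11 (H0) depth=11
  + 36.118.77.0/24 (H2) depth=24
  + 36.118.77.197/32 (H1) depth=32
  ? 36.118.77.192  path d0:-→d1:H1→d2:-→d3:-→d4:H0→d5:-→d6:-→d7:-→d8:-→d9:-→d10:-→d11:H0→d12:H0→d13:-→d14:-→d15:-→d16:-→d17:-→d18:-→d19:-→d20:H3→d21:-→d22:-→d23:-→d24:H2→d25:-→d26:-→d27:-→d28:H1→d29:-  best=H1
  ? 247.174.0.0  path d0:-→d1:-→d2:-→d3:-→d4:-→d5:-→d6:-→d7:H0→d8:-→d9:-→d10:-→d11:-→d12:-→d13:-→d14:-→d15:-→d16:H2  best=H2
  + 0.0.0.0/1 (H3) depth=1
  ? 32.0.1.99  path d0:-→d1:H3→d2:-→d3:-→d4:H0→d5:-  best=H0
  ? 32.1.196.0  path d0:-→d1:H3→d2:-→d3:-→d4:H0→d5:-  best=H0
  + 37.40.0.0/16 (H1) depth=16
  ? 32.0.0.54  path d0:-→d1:H3→d2:-→d3:-→d4:H0→d5:-  best=H0
  + 36.118.64.0/20 (H2) depth=20
  ? 32.0.0.0  path d0:-→d1:H3→d2:-→d3:-→d4:H0→d5:-  best=H0
  ? 36.98.12.241  path d0:-→d1:H3→d2:-→d3:-→d4:H0→d5:-→d6:-→d7:-→d8:-→d9:-→d10:-→d11:H0  best=H0
  - 246.0.0.0/7 clear@7

== LOOKUPS ==
["H1","H1","H1","H3","H1","H0","H1","H1","H2","H0","H0","H0","H0","H0"]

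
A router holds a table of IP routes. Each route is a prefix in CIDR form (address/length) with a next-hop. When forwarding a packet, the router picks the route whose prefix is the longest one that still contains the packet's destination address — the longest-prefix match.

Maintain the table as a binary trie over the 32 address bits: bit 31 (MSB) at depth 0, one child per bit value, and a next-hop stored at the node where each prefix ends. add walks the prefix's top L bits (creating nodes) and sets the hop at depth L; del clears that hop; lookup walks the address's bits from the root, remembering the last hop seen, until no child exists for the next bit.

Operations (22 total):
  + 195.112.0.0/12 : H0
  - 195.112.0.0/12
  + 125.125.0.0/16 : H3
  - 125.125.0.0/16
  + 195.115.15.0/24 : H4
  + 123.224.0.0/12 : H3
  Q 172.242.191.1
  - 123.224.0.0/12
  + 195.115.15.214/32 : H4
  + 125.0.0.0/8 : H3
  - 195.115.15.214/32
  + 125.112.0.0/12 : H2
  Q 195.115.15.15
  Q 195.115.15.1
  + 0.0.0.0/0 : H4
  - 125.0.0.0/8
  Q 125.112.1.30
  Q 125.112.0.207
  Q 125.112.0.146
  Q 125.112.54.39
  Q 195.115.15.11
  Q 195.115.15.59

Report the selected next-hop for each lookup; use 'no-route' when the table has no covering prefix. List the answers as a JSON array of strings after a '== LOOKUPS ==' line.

Apply in order:
  add 195.112.0.0/12 -> H0 at depth 12
  del 195.112.0.0/12 (clear depth 12)
  add 125.125.0.0/16 -> H3 at depth 16
  del 125.125.0.0/16 (clear depth 16)
  add 195.115.15.0/24 -> H4 at depth 24
  add 123.224.0.0/12 -> H3 at depth 12
  lookup 172.242.191.1: bits 1 walk d0:-→d1:- -> no-route
  del 123.224.0.0/12 (clear depth 12)
  add 195.115.15.214/32 -> H4 at depth 32
  add 125.0.0.0/8 -> H3 at depth 8
  del 195.115.15.214/32 (clear depth 32)
  add 125.112.0.0/12 -> H2 at depth 12
  lookup 195.115.15.15: bits 110000110111001100001111 walk d0:-→d1:-→d2:-→d3:-→d4:-→d5:-→d6:-→d7:-→d8:-→d9:-→d10:-→d11:-→d12:-→d13:-→d14:-→d15:-→d16:-→d17:-→d18:-→d19:-→d20:-→d21:-→d22:-→d23:-→d24:H4 -> H4
  lookup 195.115.15.1: bits 110000110111001100001111 walk d0:-→d1:-→d2:-→d3:-→d4:-→d5:-→d6:-→d7:-→d8:-→d9:-→d10:-→d11:-→d12:-→d13:-→d14:-→d15:-→d16:-→d17:-→d18:-→d19:-→d20:-→d21:-→d22:-→d23:-→d24:H4 -> H4
  add 0.0.0.0/0 -> H4 at depth 0
  del 125.0.0.0/8 (clear depth 8)
  lookup 125.112.1.30: bits 011111010111 walk d0:H4→d1:-→d2:-→d3:-→d4:-→d5:-→d6:-→d7:-→d8:-→d9:-→d10:-→d11:-→d12:H2 -> H2
  lookup 125.112.0.207: bits 011111010111 walk d0:H4→d1:-→d2:-→d3:-→d4:-→d5:-→d6:-→d7:-→d8:-→d9:-→d10:-→d11:-→d12:H2 -> H2
  lookup 125.112.0.146: bits 011111010111 walk d0:H4→d1:-→d2:-→d3:-→d4:-→d5:-→d6:-→d7:-→d8:-→d9:-→d10:-→d11:-→d12:H2 -> H2
  lookup 125.112.54.39: bits 011111010111 walk d0:H4→d1:-→d2:-→d3:-→d4:-→d5:-→d6:-→d7:-→d8:-→d9:-→d10:-→d11:-→d12:H2 -> H2
  lookup 195.115.15.11: bits 110000110111001100001111 walk d0:H4→d1:-→d2:-→d3:-→d4:-→d5:-→d6:-→d7:-→d8:-→d9:-→d10:-→d11:-→d12:-→d13:-→d14:-→d15:-→d16:-→d17:-→d18:-→d19:-→d20:-→d21:-→d22:-→d23:-→d24:H4 -> H4
  lookup 195.115.15.59: bits 110000110111001100001111 walk d0:H4→d1:-→d2:-→d3:-→d4:-→d5:-→d6:-→d7:-→d8:-→d9:-→d10:-→d11:-→d12:-→d13:-→d14:-→d15:-→d16:-→d17:-→d18:-→d19:-→d20:-→d21:-→d22:-→d23:-→d24:H4 -> H4

== LOOKUPS ==
["no-route","H4","H4","H2","H2","H2","H2","H4","H4"]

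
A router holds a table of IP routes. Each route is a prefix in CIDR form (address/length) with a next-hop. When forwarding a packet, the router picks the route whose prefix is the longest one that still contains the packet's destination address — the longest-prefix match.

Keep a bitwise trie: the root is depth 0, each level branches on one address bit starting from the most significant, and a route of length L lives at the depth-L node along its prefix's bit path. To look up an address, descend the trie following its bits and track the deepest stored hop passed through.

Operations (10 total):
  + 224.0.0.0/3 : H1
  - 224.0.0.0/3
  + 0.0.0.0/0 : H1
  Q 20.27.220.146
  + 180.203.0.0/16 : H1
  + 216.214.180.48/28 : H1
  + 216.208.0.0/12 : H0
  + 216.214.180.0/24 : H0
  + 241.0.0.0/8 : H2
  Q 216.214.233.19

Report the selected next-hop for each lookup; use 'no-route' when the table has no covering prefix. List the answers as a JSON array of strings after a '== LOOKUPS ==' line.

Apply in order:
  + 224.0.0.0/3 (H1) depth=3
  del 224.0.0.0/3 (clear depth 3)
  + 0.0.0.0/0 (H1) depth=0
  ? 20.27.220.146  path d0:H1  best=H1
  + 180.203.0.0/16 (H1) depth=16
  + 216.214.180.48/28 (H1) depth=28
  + 216.208.0.0/12 (H0) depth=12
  + 216.214.180.0/24 (H0) depth=24
  + 241.0.0.0/8 (H2) depth=8
  ? 216.214.233.19  path d0:H1→d1:-→d2:-→d3:-→d4:-→d5:-→d6:-→d7:-→d8:-→d9:-→d10:-→d11:-→d12:H0→d13:-→d14:-→d15:-→d16:-→d17:-  best=H0

== LOOKUPS ==
["H1","H0"]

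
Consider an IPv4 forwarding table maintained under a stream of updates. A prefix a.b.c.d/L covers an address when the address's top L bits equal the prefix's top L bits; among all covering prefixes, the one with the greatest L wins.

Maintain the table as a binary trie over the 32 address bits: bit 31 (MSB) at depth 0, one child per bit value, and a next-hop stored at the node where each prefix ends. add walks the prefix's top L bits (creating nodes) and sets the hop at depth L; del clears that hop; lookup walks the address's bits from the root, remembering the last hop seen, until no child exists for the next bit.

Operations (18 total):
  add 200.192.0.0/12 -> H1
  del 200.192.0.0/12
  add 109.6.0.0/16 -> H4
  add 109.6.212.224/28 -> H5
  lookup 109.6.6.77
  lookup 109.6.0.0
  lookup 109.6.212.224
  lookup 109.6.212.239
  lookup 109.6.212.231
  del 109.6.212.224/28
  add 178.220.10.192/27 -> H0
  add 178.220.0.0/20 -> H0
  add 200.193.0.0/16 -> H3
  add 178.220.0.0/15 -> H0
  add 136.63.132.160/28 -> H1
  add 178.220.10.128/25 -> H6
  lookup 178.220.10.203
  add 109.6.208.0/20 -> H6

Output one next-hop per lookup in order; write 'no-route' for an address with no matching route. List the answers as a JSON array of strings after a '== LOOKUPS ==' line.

Process each operation:
  add 200.192.0.0/12 -> H1 at depth 12
  - 200.192.0.0/12 clear@12
  add 109.6.0.0/16 -> H4 at depth 16
  add 109.6.212.224/28 -> H5 at depth 28
  lookup 109.6.6.77: bits 0110110100000110 walk d0:-→d1:-→d2:-→d3:-→d4:-→d5:-→d6:-→d7:-→d8:-→d9:-→d10:-→d11:-→d12:-→d13:-→d14:-→d15:-→d16:H4 -> H4
  lookup 109.6.0.0: bits 0110110100000110 walk d0:-→d1:-→d2:-→d3:-→d4:-→d5:-→d6:-→d7:-→d8:-→d9:-→d10:-→d11:-→d12:-→d13:-→d14:-→d15:-→d16:H4 -> H4
  lookup 109.6.212.224: bits 0110110100000110110101001110 walk d0:-→d1:-→d2:-→d3:-→d4:-→d5:-→d6:-→d7:-→d8:-→d9:-→d10:-→d11:-→d12:-→d13:-→d14:-→d15:-→d16:H4→d17:-→d18:-→d19:-→d20:-→d21:-→d22:-→d23:-→d24:-→d25:-→d26:-→d27:-→d28:H5 -> H5
  lookup 109.6.212.239: bits 0110110100000110110101001110 walk d0:-→d1:-→d2:-→d3:-→d4:-→d5:-→d6:-→d7:-→d8:-→d9:-→d10:-→d11:-→d12:-→d13:-→d14:-→d15:-→d16:H4→d17:-→d18:-→d19:-→d20:-→d21:-→d22:-→d23:-→d24:-→d25:-→d26:-→d27:-→d28:H5 -> H5
  lookup 109.6.212.231: bits 0110110100000110110101001110 walk d0:-→d1:-→d2:-→d3:-→d4:-→d5:-→d6:-→d7:-→d8:-→d9:-→d10:-→d11:-→d12:-→d13:-→d14:-→d15:-→d16:H4→d17:-→d18:-→d19:-→d20:-→d21:-→d22:-→d23:-→d24:-→d25:-→d26:-→d27:-→d28:H5 -> H5
  - 109.6.212.224/28 clear@28
  add 178.220.10.192/27 -> H0 at depth 27
  add 178.220.0.0/20 -> H0 at depth 20
  add 200.193.0.0/16 -> H3 at depth 16
  add 178.220.0.0/15 -> H0 at depth 15
  add 136.63.132.160/28 -> H1 at depth 28
  add 178.220.10.128/25 -> H6 at depth 25
  lookup 178.220.10.203: bits 101100101101110000001010110 walk d0:-→d1:-→d2:-→d3:-→d4:-→d5:-→d6:-→d7:-→d8:-→d9:-→d10:-→d11:-→d12:-→d13:-→d14:-→d15:H0→d16:-→d17:-→d18:-→d19:-→d20:H0→d21:-→d22:-→d23:-→d24:-→d25:H6→d26:-→d27:H0 -> H0
  add 109.6.208.0/20 -> H6 at depth 20

== LOOKUPS ==
["H4","H4","H5","H5","H5","H0"]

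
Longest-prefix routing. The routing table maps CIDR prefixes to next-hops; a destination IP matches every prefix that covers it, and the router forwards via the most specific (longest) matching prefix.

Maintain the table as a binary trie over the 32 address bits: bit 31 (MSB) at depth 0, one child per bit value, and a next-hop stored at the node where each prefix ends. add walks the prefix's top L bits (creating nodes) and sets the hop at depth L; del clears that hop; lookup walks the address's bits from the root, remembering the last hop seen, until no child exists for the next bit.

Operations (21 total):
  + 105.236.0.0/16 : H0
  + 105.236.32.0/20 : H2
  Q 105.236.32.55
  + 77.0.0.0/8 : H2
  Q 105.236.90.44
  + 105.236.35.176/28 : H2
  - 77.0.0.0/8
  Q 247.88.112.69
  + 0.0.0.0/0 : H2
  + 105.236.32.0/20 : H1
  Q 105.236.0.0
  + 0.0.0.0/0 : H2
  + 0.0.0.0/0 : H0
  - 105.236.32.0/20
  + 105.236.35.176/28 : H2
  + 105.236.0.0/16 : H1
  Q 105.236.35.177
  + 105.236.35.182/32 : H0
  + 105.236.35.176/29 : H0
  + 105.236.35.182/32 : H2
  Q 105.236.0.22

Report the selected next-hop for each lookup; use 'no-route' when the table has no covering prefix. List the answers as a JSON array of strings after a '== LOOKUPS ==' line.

Trace:
  add 105.236.0.0/16 -> H0 at depth 16
  add 105.236.32.0/20 -> H2 at depth 20
  ? 105.236.32.55  path d0:-→d1:-→d2:-→d3:-→d4:-→d5:-→d6:-→d7:-→d8:-→d9:-→d10:-→d11:-→d12:-→d13:-→d14:-→d15:-→d16:H0→d17:-→d18:-→d19:-→d20:H2  best=H2
  add 77.0.0.0/8 -> H2 at depth 8
  ? 105.236.90.44  path d0:-→d1:-→d2:-→d3:-→d4:-→d5:-→d6:-→d7:-→d8:-→d9:-→d10:-→d11:-→d12:-→d13:-→d14:-→d15:-→d16:H0→d17:-  best=H0
  add 105.236.35.176/28 -> H2 at depth 28
  del 77.0.0.0/8 (clear depth 8)
  ? 247.88.112.69  path d0:-  best=no-route
  add 0.0.0.0/0 -> H2 at depth 0
  add 105.236.32.0/20 -> H1 at depth 20
  ? 105.236.0.0  path d0:H2→d1:-→d2:-→d3:-→d4:-→d5:-→d6:-→d7:-→d8:-→d9:-→d10:-→d11:-→d12:-→d13:-→d14:-→d15:-→d16:H0→d17:-→d18:-  best=H0
  add 0.0.0.0/0 -> H2 at depth 0
  add 0.0.0.0/0 -> H0 at depth 0
  del 105.236.32.0/20 (clear depth 20)
  add 105.236.35.176/28 -> H2 at depth 28
  add 105.236.0.0/16 -> H1 at depth 16
  ? 105.236.35.177  path d0:H0→d1:-→d2:-→d3:-→d4:-→d5:-→d6:-→d7:-→d8:-→d9:-→d10:-→d11:-→d12:-→d13:-→d14:-→d15:-→d16:H1→d17:-→d18:-→d19:-→d20:-→d21:-→d22:-→d23:-→d24:-→d25:-→d26:-→d27:-→d28:H2  best=H2
  add 105.236.35.182/32 -> H0 at depth 32
  add 105.236.35.176/29 -> H0 at depth 29
  add 105.236.35.182/32 -> H2 at depth 32
  ? 105.236.0.22  path d0:H0→d1:-→d2:-→d3:-→d4:-→d5:-→d6:-→d7:-→d8:-→d9:-→d10:-→d11:-→d12:-→d13:-→d14:-→d15:-→d16:H1→d17:-→d18:-  best=H1

== LOOKUPS ==
["H2","H0","no-route","H0","H2","H1"]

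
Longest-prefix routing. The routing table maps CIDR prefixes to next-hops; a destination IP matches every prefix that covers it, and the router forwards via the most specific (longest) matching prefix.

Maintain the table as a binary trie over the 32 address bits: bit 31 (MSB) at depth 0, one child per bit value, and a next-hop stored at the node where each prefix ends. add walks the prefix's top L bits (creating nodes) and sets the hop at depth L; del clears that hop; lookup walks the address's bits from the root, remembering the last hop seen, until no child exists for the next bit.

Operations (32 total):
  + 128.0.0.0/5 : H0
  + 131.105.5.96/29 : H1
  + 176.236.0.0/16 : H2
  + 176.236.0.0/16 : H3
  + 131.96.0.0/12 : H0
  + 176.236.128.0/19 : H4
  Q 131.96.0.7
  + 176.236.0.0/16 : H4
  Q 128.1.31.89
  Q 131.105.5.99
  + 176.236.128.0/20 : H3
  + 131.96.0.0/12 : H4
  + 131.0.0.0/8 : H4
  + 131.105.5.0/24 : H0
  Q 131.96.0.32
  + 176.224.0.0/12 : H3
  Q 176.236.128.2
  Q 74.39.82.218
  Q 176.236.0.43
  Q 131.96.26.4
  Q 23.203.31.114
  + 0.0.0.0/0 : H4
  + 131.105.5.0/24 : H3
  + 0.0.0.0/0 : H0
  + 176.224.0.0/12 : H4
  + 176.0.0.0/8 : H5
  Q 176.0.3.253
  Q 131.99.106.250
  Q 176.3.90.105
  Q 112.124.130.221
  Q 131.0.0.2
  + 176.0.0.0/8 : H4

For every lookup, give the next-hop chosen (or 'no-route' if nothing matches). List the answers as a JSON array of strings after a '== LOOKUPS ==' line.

Trace:
  add 128.0.0.0/5 -> H0 at depth 5
  add 131.105.5.96/29 -> H1 at depth 29
  add 176.236.0.0/16 -> H2 at depth 16
  add 176.236.0.0/16 -> H3 at depth 16
  add 131.96.0.0/12 -> H0 at depth 12
  add 176.236.128.0/19 -> H4 at depth 19
  lookup 131.96.0.7: bits 100000110110 walk d0:-→d1:-→d2:-→d3:-→d4:-→d5:H0→d6:-→d7:-→d8:-→d9:-→d10:-→d11:-→d12:H0 -> H0
  add 176.236.0.0/16 -> H4 at depth 16
  lookup 128.1.31.89: bits 100000 walk d0:-→d1:-→d2:-→d3:-→d4:-→d5:H0→d6:- -> H0
  lookup 131.105.5.99: bits 10000011011010010000010101100 walk d0:-→d1:-→d2:-→d3:-→d4:-→d5:H0→d6:-→d7:-→d8:-→d9:-→d10:-→d11:-→d12:H0→d13:-→d14:-→d15:-→d16:-→d17:-→d18:-→d19:-→d20:-→d21:-→d22:-→d23:-→d24:-→d25:-→d26:-→d27:-→d28:-→d29:H1 -> H1
  add 176.236.128.0/20 -> H3 at depth 20
  add 131.96.0.0/12 -> H4 at depth 12
  add 131.0.0.0/8 -> H4 at depth 8
  add 131.105.5.0/24 -> H0 at depth 24
  lookup 131.96.0.32: bits 100000110110 walk d0:-→d1:-→d2:-→d3:-→d4:-→d5:H0→d6:-→d7:-→d8:H4→d9:-→d10:-→d11:-→d12:H4 -> H4
  add 176.224.0.0/12 -> H3 at depth 12
  lookup 176.236.128.2: bits 10110000111011001000 walk d0:-→d1:-→d2:-→d3:-→d4:-→d5:-→d6:-→d7:-→d8:-→d9:-→d10:-→d11:-→d12:H3→d13:-→d14:-→d15:-→d16:H4→d17:-→d18:-→d19:H4→d20:H3 -> H3
  lookup 74.39.82.218: bits ε walk d0:- -> no-route
  lookup 176.236.0.43: bits 1011000011101100 walk d0:-→d1:-→d2:-→d3:-→d4:-→d5:-→d6:-→d7:-→d8:-→d9:-→d10:-→d11:-→d12:H3→d13:-→d14:-→d15:-→d16:H4 -> H4
  lookup 131.96.26.4: bits 100000110110 walk d0:-→d1:-→d2:-→d3:-→d4:-→d5:H0→d6:-→d7:-→d8:H4→d9:-→d10:-→d11:-→d12:H4 -> H4
  lookup 23.203.31.114: bits ε walk d0:- -> no-route
  add 0.0.0.0/0 -> H4 at depth 0
  add 131.105.5.0/24 -> H3 at depth 24
  add 0.0.0.0/0 -> H0 at depth 0
  add 176.224.0.0/12 -> H4 at depth 12
  add 176.0.0.0/8 -> H5 at depth 8
  lookup 176.0.3.253: bits 10110000 walk d0:H0→d1:-→d2:-→d3:-→d4:-→d5:-→d6:-→d7:-→d8:H5 -> H5
  lookup 131.99.106.250: bits 100000110110 walk d0:H0→d1:-→d2:-→d3:-→d4:-→d5:H0→d6:-→d7:-→d8:H4→d9:-→d10:-→d11:-→d12:H4 -> H4
  lookup 176.3.90.105: bits 10110000 walk d0:H0→d1:-→d2:-→d3:-→d4:-→d5:-→d6:-→d7:-→d8:H5 -> H5
  lookup 112.124.130.221: bits ε walk d0:H0 -> H0
  lookup 131.0.0.2: bits 100000110 walk d0:H0→d1:-→d2:-→d3:-→d4:-→d5:H0→d6:-→d7:-→d8:H4→d9:- -> H4
  add 176.0.0.0/8 -> H4 at depth 8

== LOOKUPS ==
["H0","H0","H1","H4","H3","no-route","H4","H4","no-route","H5","H4","H5","H0","H4"]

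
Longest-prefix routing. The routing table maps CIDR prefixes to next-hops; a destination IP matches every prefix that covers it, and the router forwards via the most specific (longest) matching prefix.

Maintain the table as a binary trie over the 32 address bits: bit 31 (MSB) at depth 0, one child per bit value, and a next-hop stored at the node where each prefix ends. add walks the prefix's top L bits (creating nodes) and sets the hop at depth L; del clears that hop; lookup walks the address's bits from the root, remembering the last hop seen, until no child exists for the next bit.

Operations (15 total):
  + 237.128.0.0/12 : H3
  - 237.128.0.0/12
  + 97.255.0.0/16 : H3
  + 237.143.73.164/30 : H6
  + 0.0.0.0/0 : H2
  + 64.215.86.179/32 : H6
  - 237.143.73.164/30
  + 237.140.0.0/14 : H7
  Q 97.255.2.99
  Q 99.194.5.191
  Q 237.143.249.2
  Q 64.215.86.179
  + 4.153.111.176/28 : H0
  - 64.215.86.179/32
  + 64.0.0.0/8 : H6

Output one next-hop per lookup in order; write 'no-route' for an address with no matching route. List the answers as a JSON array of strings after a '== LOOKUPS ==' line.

Trace:
  + 237.128.0.0/12 (H3) depth=12
  del 237.128.0.0/12 (clear depth 12)
  + 97.255.0.0/16 (H3) depth=16
  + 237.143.73.164/30 (H6) depth=30
  + 0.0.0.0/0 (H2) depth=0
  + 64.215.86.179/32 (H6) depth=32
  del 237.143.73.164/30 (clear depth 30)
  + 237.140.0.0/14 (H7) depth=14
  ? 97.255.2.99  path d0:H2→d1:-→d2:-→d3:-→d4:-→d5:-→d6:-→d7:-→d8:-→d9:-→d10:-→d11:-→d12:-→d13:-→d14:-→d15:-→d16:H3  best=H3
  ? 99.194.5.191  path d0:H2→d1:-→d2:-→d3:-→d4:-→d5:-→d6:-  best=H2
  ? 237.143.249.2  path d0:H2→d1:-→d2:-→d3:-→d4:-→d5:-→d6:-→d7:-→d8:-→d9:-→d10:-→d11:-→d12:-→d13:-→d14:H7→d15:-→d16:-  best=H7
  ? 64.215.86.179  path d0:H2→d1:-→d2:-→d3:-→d4:-→d5:-→d6:-→d7:-→d8:-→d9:-→d10:-→d11:-→d12:-→d13:-→d14:-→d15:-→d16:-→d17:-→d18:-→d19:-→d20:-→d21:-→d22:-→d23:-→d24:-→d25:-→d26:-→d27:-→d28:-→d29:-→d30:-→d31:-→d32:H6  best=H6
  + 4.153.111.176/28 (H0) depth=28
  del 64.215.86.179/32 (clear depth 32)
  + 64.0.0.0/8 (H6) depth=8

== LOOKUPS ==
["H3","H2","H7","H6"]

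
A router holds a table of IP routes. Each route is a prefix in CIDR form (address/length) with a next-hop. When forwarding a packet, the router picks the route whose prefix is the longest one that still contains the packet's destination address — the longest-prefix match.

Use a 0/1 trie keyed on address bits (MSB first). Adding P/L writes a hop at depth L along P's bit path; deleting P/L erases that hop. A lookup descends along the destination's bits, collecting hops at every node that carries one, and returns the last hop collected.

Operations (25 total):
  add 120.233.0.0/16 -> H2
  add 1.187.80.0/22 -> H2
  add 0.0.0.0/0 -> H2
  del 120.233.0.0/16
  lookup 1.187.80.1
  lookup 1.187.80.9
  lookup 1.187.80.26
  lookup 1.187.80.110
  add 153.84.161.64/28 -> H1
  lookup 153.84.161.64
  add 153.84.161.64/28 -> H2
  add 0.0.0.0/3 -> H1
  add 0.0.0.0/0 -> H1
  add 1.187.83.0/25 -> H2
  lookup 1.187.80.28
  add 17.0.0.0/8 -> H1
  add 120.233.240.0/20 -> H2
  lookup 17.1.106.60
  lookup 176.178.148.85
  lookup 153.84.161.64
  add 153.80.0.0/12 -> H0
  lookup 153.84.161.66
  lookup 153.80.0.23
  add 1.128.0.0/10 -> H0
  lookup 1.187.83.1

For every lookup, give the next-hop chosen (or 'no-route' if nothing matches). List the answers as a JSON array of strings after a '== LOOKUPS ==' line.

Process each operation:
  add 120.233.0.0/16 -> H2 at depth 16
  add 1.187.80.0/22 -> H2 at depth 22
  add 0.0.0.0/0 -> H2 at depth 0
  - 120.233.0.0/16 clear@16
  lookup 1.187.80.1: bits 0000000110111011010100 walk d0:H2→d1:-→d2:-→d3:-→d4:-→d5:-→d6:-→d7:-→d8:-→d9:-→d10:-→d11:-→d12:-→d13:-→d14:-→d15:-→d16:-→d17:-→d18:-→d19:-→d20:-→d21:-→d22:H2 -> H2
  lookup 1.187.80.9: bits 0000000110111011010100 walk d0:H2→d1:-→d2:-→d3:-→d4:-→d5:-→d6:-→d7:-→d8:-→d9:-→d10:-→d11:-→d12:-→d13:-→d14:-→d15:-→d16:-→d17:-→d18:-→d19:-→d20:-→d21:-→d22:H2 -> H2
  lookup 1.187.80.26: bits 0000000110111011010100 walk d0:H2→d1:-→d2:-→d3:-→d4:-→d5:-→d6:-→d7:-→d8:-→d9:-→d10:-→d11:-→d12:-→d13:-→d14:-→d15:-→d16:-→d17:-→d18:-→d19:-→d20:-→d21:-→d22:H2 -> H2
  lookup 1.187.80.110: bits 0000000110111011010100 walk d0:H2→d1:-→d2:-→d3:-→d4:-→d5:-→d6:-→d7:-→d8:-→d9:-→d10:-→d11:-→d12:-→d13:-→d14:-→d15:-→d16:-→d17:-→d18:-→d19:-→d20:-→d21:-→d22:H2 -> H2
  add 153.84.161.64/28 -> H1 at depth 28
  lookup 153.84.161.64: bits 1001100101010100101000010100 walk d0:H2→d1:-→d2:-→d3:-→d4:-→d5:-→d6:-→d7:-→d8:-→d9:-→d10:-→d11:-→d12:-→d13:-→d14:-→d15:-→d16:-→d17:-→d18:-→d19:-→d20:-→d21:-→d22:-→d23:-→d24:-→d25:-→d26:-→d27:-→d28:H1 -> H1
  add 153.84.161.64/28 -> H2 at depth 28
  add 0.0.0.0/3 -> H1 at depth 3
  add 0.0.0.0/0 -> H1 at depth 0
  add 1.187.83.0/25 -> H2 at depth 25
  lookup 1.187.80.28: bits 0000000110111011010100 walk d0:H1→d1:-→d2:-→d3:H1→d4:-→d5:-→d6:-→d7:-→d8:-→d9:-→d10:-→d11:-→d12:-→d13:-→d14:-→d15:-→d16:-→d17:-→d18:-→d19:-→d20:-→d21:-→d22:H2 -> H2
  add 17.0.0.0/8 -> H1 at depth 8
  add 120.233.240.0/20 -> H2 at depth 20
  lookup 17.1.106.60: bits 00010001 walk d0:H1→d1:-→d2:-→d3:H1→d4:-→d5:-→d6:-→d7:-→d8:H1 -> H1
  lookup 176.178.148.85: bits 10 walk d0:H1→d1:-→d2:- -> H1
  lookup 153.84.161.64: bits 1001100101010100101000010100 walk d0:H1→d1:-→d2:-→d3:-→d4:-→d5:-→d6:-→d7:-→d8:-→d9:-→d10:-→d11:-→d12:-→d13:-→d14:-→d15:-→d16:-→d17:-→d18:-→d19:-→d20:-→d21:-→d22:-→d23:-→d24:-→d25:-→d26:-→d27:-→d28:H2 -> H2
  add 153.80.0.0/12 -> H0 at depth 12
  lookup 153.84.161.66: bits 1001100101010100101000010100 walk d0:H1→d1:-→d2:-→d3:-→d4:-→d5:-→d6:-→d7:-→d8:-→d9:-→d10:-→d11:-→d12:H0→d13:-→d14:-→d15:-→d16:-→d17:-→d18:-→d19:-→d20:-→d21:-→d22:-→d23:-→d24:-→d25:-→d26:-→d27:-→d28:H2 -> H2
  lookup 153.80.0.23: bits 1001100101010 walk d0:H1→d1:-→d2:-→d3:-→d4:-→d5:-→d6:-→d7:-→d8:-→d9:-→d10:-→d11:-→d12:H0→d13:- -> H0
  add 1.128.0.0/10 -> H0 at depth 10
  lookup 1.187.83.1: bits 0000000110111011010100110 walk d0:H1→d1:-→d2:-→d3:H1→d4:-→d5:-→d6:-→d7:-→d8:-→d9:-→d10:H0→d11:-→d12:-→d13:-→d14:-→d15:-→d16:-→d17:-→d18:-→d19:-→d20:-→d21:-→d22:H2→d23:-→d24:-→d25:H2 -> H2

== LOOKUPS ==
["H2","H2","H2","H2","H1","H2","H1","H1","H2","H2","H0","H2"]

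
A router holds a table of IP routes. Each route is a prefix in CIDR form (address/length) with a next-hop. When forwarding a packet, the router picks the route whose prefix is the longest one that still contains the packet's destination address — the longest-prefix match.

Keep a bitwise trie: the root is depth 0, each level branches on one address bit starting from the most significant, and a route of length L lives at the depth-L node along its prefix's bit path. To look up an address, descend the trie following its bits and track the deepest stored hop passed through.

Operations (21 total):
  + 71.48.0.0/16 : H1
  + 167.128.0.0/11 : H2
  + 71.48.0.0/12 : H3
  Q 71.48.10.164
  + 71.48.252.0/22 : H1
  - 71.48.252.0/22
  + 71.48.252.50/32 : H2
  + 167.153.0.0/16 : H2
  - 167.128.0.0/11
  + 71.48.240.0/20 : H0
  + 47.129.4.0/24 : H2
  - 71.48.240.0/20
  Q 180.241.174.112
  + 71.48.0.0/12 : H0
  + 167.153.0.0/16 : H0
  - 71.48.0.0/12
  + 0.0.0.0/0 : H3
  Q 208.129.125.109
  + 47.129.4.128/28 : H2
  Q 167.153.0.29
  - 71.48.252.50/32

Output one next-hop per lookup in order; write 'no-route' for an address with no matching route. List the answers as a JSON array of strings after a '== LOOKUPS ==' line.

Process each operation:
  add 71.48.0.0/16 -> H1 at depth 16
  add 167.128.0.0/11 -> H2 at depth 11
  add 71.48.0.0/12 -> H3 at depth 12
  ? 71.48.10.164  path d0:-→d1:-→d2:-→d3:-→d4:-→d5:-→d6:-→d7:-→d8:-→d9:-→d10:-→d11:-→d12:H3→d13:-→d14:-→d15:-→d16:H1  best=H1
  add 71.48.252.0/22 -> H1 at depth 22
  del 71.48.252.0/22 (clear depth 22)
  add 71.48.252.50/32 -> H2 at depth 32
  add 167.153.0.0/16 -> H2 at depth 16
  del 167.128.0.0/11 (clear depth 11)
  add 71.48.240.0/20 -> H0 at depth 20
  add 47.129.4.0/24 -> H2 at depth 24
  del 71.48.240.0/20 (clear depth 20)
  ? 180.241.174.112  path d0:-→d1:-→d2:-→d3:-  best=no-route
  add 71.48.0.0/12 -> H0 at depth 12
  add 167.153.0.0/16 -> H0 at depth 16
  del 71.48.0.0/12 (clear depth 12)
  add 0.0.0.0/0 -> H3 at depth 0
  ? 208.129.125.109  path d0:H3→d1:-  best=H3
  add 47.129.4.128/28 -> H2 at depth 28
  ? 167.153.0.29  path d0:H3→d1:-→d2:-→d3:-→d4:-→d5:-→d6:-→d7:-→d8:-→d9:-→d10:-→d11:-→d12:-→d13:-→d14:-→d15:-→d16:H0  best=H0
  del 71.48.252.50/32 (clear depth 32)

== LOOKUPS ==
["H1","no-route","H3","H0"]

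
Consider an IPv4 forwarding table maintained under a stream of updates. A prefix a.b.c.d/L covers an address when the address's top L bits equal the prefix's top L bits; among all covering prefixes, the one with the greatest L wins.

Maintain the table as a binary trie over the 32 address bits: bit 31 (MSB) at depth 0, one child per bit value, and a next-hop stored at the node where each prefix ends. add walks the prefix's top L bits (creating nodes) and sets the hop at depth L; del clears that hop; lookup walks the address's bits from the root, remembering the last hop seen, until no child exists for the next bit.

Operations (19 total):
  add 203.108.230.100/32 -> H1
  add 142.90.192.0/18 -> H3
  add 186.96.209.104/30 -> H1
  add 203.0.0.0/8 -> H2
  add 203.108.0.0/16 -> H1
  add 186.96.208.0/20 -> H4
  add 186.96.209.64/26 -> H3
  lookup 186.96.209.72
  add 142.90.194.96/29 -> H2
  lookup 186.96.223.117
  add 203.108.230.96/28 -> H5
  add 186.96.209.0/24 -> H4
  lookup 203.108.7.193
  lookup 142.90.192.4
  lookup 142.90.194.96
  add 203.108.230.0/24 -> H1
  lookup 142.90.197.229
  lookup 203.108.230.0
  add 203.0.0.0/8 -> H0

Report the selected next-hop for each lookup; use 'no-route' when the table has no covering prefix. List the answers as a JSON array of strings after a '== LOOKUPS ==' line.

Process each operation:
  add 203.108.230.100/32 -> H1 at depth 32
  add 142.90.192.0/18 -> H3 at depth 18
  add 186.96.209.104/30 -> H1 at depth 30
  add 203.0.0.0/8 -> H2 at depth 8
  add 203.108.0.0/16 -> H1 at depth 16
  add 186.96.208.0/20 -> H4 at depth 20
  add 186.96.209.64/26 -> H3 at depth 26
  lookup 186.96.209.72: bits 10111010011000001101000101 walk d0:-→d1:-→d2:-→d3:-→d4:-→d5:-→d6:-→d7:-→d8:-→d9:-→d10:-→d11:-→d12:-→d13:-→d14:-→d15:-→d16:-→d17:-→d18:-→d19:-→d20:H4→d21:-→d22:-→d23:-→d24:-→d25:-→d26:H3 -> H3
  add 142.90.194.96/29 -> H2 at depth 29
  lookup 186.96.223.117: bits 10111010011000001101 walk d0:-→d1:-→d2:-→d3:-→d4:-→d5:-→d6:-→d7:-→d8:-→d9:-→d10:-→d11:-→d12:-→d13:-→d14:-→d15:-→d16:-→d17:-→d18:-→d19:-→d20:H4 -> H4
  add 203.108.230.96/28 -> H5 at depth 28
  add 186.96.209.0/24 -> H4 at depth 24
  lookup 203.108.7.193: bits 1100101101101100 walk d0:-→d1:-→d2:-→d3:-→d4:-→d5:-→d6:-→d7:-→d8:H2→d9:-→d10:-→d11:-→d12:-→d13:-→d14:-→d15:-→d16:H1 -> H1
  lookup 142.90.192.4: bits 1000111001011010110000 walk d0:-→d1:-→d2:-→d3:-→d4:-→d5:-→d6:-→d7:-→d8:-→d9:-→d10:-→d11:-→d12:-→d13:-→d14:-→d15:-→d16:-→d17:-→d18:H3→d19:-→d20:-→d21:-→d22:- -> H3
  lookup 142.90.194.96: bits 10001110010110101100001001100 walk d0:-→d1:-→d2:-→d3:-→d4:-→d5:-→d6:-→d7:-→d8:-→d9:-→d10:-→d11:-→d12:-→d13:-→d14:-→d15:-→d16:-→d17:-→d18:H3→d19:-→d20:-→d21:-→d22:-→d23:-→d24:-→d25:-→d26:-→d27:-→d28:-→d29:H2 -> H2
  add 203.108.230.0/24 -> H1 at depth 24
  lookup 142.90.197.229: bits 100011100101101011000 walk d0:-→d1:-→d2:-→d3:-→d4:-→d5:-→d6:-→d7:-→d8:-→d9:-→d10:-→d11:-→d12:-→d13:-→d14:-→d15:-→d16:-→d17:-→d18:H3→d19:-→d20:-→d21:- -> H3
  lookup 203.108.230.0: bits 1100101101101100111001100 walk d0:-→d1:-→d2:-→d3:-→d4:-→d5:-→d6:-→d7:-→d8:H2→d9:-→d10:-→d11:-→d12:-→d13:-→d14:-→d15:-→d16:H1→d17:-→d18:-→d19:-→d20:-→d21:-→d22:-→d23:-→d24:H1→d25:- -> H1
  add 203.0.0.0/8 -> H0 at depth 8

== LOOKUPS ==
["H3","H4","H1","H3","H2","H3","H1"]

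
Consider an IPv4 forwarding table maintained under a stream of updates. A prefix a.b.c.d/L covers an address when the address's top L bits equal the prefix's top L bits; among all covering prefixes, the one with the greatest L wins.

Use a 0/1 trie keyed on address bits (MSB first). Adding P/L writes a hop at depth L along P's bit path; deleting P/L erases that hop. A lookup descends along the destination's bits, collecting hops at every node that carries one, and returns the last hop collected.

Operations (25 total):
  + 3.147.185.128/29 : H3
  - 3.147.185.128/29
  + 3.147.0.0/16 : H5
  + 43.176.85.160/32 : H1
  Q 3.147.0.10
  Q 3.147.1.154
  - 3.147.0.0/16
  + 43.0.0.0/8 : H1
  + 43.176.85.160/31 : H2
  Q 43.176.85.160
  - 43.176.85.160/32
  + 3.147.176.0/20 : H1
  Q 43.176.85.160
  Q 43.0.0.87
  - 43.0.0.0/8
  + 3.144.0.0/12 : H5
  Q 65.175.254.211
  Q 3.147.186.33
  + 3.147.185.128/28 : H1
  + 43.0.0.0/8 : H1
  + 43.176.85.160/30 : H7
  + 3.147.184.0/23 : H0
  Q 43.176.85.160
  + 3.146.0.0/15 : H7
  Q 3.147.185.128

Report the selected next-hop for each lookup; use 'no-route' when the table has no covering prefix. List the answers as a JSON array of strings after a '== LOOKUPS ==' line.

Apply in order:
  + 3.147.185.128/29 (H3) depth=29
  - 3.147.185.128/29 clear@29
  + 3.147.0.0/16 (H5) depth=16
  + 43.176.85.160/32 (H1) depth=32
  Q 3.147.0.10: descend 0000001110010011 ; hops seen [H5] ; pick H5
  Q 3.147.1.154: descend 0000001110010011 ; hops seen [H5] ; pick H5
  - 3.147.0.0/16 clear@16
  + 43.0.0.0/8 (H1) depth=8
  + 43.176.85.160/31 (H2) depth=31
  Q 43.176.85.160: descend 00101011101100000101010110100000 ; hops seen [H1,H2,H1] ; pick H1
  - 43.176.85.160/32 clear@32
  + 3.147.176.0/20 (H1) depth=20
  Q 43.176.85.160: descend 00101011101100000101010110100000 ; hops seen [H1,H2] ; pick H2
  Q 43.0.0.87: descend 00101011 ; hops seen [H1] ; pick H1
  - 43.0.0.0/8 clear@8
  + 3.144.0.0/12 (H5) depth=12
  Q 65.175.254.211: descend 0 ; hops seen [∅] ; pick no-route
  Q 3.147.186.33: descend 0000001110010011101110 ; hops seen [H5,H1] ; pick H1
  + 3.147.185.128/28 (H1) depth=28
  + 43.0.0.0/8 (H1) depth=8
  + 43.176.85.160/30 (H7) depth=30
  + 3.147.184.0/23 (H0) depth=23
  Q 43.176.85.160: descend 00101011101100000101010110100000 ; hops seen [H1,H7,H2] ; pick H2
  + 3.146.0.0/15 (H7) depth=15
  Q 3.147.185.128: descend 00000011100100111011100110000 ; hops seen [H5,H7,H1,H0,H1] ; pick H1

== LOOKUPS ==
["H5","H5","H1","H2","H1","no-route","H1","H2","H1"]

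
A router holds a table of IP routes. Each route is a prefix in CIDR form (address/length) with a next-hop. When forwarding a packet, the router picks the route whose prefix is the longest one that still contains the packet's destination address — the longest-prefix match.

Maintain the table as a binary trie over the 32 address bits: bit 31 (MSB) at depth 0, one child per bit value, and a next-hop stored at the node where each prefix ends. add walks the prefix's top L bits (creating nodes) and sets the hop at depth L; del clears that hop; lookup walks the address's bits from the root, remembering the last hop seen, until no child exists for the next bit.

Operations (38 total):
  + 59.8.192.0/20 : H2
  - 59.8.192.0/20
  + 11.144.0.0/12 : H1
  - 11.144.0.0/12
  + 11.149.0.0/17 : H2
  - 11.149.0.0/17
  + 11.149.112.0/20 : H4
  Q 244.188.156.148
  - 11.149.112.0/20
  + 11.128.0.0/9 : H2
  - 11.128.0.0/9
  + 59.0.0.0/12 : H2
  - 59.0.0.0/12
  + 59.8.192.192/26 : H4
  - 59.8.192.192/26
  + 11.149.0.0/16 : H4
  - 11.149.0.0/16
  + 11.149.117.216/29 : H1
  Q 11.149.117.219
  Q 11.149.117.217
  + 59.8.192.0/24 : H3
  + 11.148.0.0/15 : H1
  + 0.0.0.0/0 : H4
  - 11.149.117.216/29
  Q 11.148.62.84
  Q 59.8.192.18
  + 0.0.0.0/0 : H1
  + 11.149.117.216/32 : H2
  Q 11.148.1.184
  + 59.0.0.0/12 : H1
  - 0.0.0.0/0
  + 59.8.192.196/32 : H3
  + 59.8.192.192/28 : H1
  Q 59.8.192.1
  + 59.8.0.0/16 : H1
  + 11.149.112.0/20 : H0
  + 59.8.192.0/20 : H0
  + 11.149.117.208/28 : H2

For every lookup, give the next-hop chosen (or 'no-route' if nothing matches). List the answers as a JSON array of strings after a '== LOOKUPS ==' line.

Process each operation:
  + 59.8.192.0/20 (H2) depth=20
  del 59.8.192.0/20 (clear depth 20)
  + 11.144.0.0/12 (H1) depth=12
  del 11.144.0.0/12 (clear depth 12)
  + 11.149.0.0/17 (H2) depth=17
  del 11.149.0.0/17 (clear depth 17)
  + 11.149.112.0/20 (H4) depth=20
  Q 244.188.156.148: descend ε ; hops seen [∅] ; pick no-route
  del 11.149.112.0/20 (clear depth 20)
  + 11.128.0.0/9 (H2) depth=9
  del 11.128.0.0/9 (clear depth 9)
  + 59.0.0.0/12 (H2) depth=12
  del 59.0.0.0/12 (clear depth 12)
  + 59.8.192.192/26 (H4) depth=26
  del 59.8.192.192/26 (clear depth 26)
  + 11.149.0.0/16 (H4) depth=16
  del 11.149.0.0/16 (clear depth 16)
  + 11.149.117.216/29 (H1) depth=29
  Q 11.149.117.219: descend 00001011100101010111010111011 ; hops seen [H1] ; pick H1
  Q 11.149.117.217: descend 00001011100101010111010111011 ; hops seen [H1] ; pick H1
  + 59.8.192.0/24 (H3) depth=24
  + 11.148.0.0/15 (H1) depth=15
  + 0.0.0.0/0 (H4) depth=0
  del 11.149.117.216/29 (clear depth 29)
  Q 11.148.62.84: descend 000010111001010 ; hops seen [H4,H1] ; pick H1
  Q 59.8.192.18: descend 001110110000100011000000 ; hops seen [H4,H3] ; pick H3
  + 0.0.0.0/0 (H1) depth=0
  + 11.149.117.216/32 (H2) depth=32
  Q 11.148.1.184: descend 000010111001010 ; hops seen [H1,H1] ; pick H1
  + 59.0.0.0/12 (H1) depth=12
  del 0.0.0.0/0 (clear depth 0)
  + 59.8.192.196/32 (H3) depth=32
  + 59.8.192.192/28 (H1) depth=28
  Q 59.8.192.1: descend 001110110000100011000000 ; hops seen [H1,H3] ; pick H3
  + 59.8.0.0/16 (H1) depth=16
  + 11.149.112.0/20 (H0) depth=20
  + 59.8.192.0/20 (H0) depth=20
  + 11.149.117.208/28 (H2) depth=28

== LOOKUPS ==
["no-route","H1","H1","H1","H3","H1","H3"]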